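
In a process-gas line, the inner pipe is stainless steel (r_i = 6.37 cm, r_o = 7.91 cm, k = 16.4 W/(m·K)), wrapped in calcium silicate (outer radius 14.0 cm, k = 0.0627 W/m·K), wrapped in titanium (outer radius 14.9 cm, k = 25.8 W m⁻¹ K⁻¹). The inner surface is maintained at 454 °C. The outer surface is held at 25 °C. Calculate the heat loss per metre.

Q' = 296 W/m

Treat each layer as a resistance in series:
  R'_stainless steel = ln(0.0791/0.0637)/(2πk) = 0.2165/(2π·16.4) = 0.002101 m·K/W
  R'_calcium silicate = ln(0.140/0.0791)/(2πk) = 0.5709/(2π·0.0627) = 1.449 m·K/W
  R'_titanium = ln(0.149/0.140)/(2πk) = 0.06230/(2π·25.8) = 3.843×10^-4 m·K/W
ΣR = 0.002101 + 1.449 + 3.843×10^-4 = 1.451 m·K/W
Q' = ΔT/ΣR = (454 °C − 25 °C)/1.451 = 296 W/m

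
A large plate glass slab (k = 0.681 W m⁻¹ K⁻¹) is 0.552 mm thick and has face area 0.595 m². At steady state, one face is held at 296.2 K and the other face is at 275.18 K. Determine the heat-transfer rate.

Q = kA·ΔT/L = 0.681 × 0.595 × |296.2 K − 275.18 K| / 5.52×10^-4 = 15400 W

Q = 15.4 kW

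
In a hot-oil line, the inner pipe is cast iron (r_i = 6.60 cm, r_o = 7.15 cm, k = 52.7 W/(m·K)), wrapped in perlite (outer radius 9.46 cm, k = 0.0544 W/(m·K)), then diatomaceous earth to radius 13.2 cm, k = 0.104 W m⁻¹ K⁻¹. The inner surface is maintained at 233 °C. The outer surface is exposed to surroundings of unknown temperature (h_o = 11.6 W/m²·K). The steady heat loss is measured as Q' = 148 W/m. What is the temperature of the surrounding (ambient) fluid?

T_out = 20.9 °C

Sum the resistances:
  R'_cast iron = ln(0.0715/0.0660)/(2πk) = 0.08004/(2π·52.7) = 2.417×10^-4 m·K/W
  R'_perlite = ln(0.0946/0.0715)/(2πk) = 0.2800/(2π·0.0544) = 0.8191 m·K/W
  R'_diatomaceous earth = ln(0.132/0.0946)/(2πk) = 0.3331/(2π·0.104) = 0.5098 m·K/W
  R'_conv,out = 1/(2πr h) = 1/(2π·0.132·11.6) = 0.1039 m·K/W
ΣR = 1.433 m·K/W
ΔT = Q'·ΣR = 148 × 1.433 = 212.1 K
Heat flows outward, so T_out = T_in − ΔT = 233 − 212.1 = 20.9 °C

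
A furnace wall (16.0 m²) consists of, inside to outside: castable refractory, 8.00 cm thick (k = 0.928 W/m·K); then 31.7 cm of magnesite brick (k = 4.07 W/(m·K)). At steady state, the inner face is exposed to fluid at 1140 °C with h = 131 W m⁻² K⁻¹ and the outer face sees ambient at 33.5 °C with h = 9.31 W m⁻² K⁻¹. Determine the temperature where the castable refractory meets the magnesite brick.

T = 768 °C

Treat each layer as a resistance in series:
  R_conv,in = 1/(hA) = 1/(131·16.0) = 4.771×10^-4 K/W
  R_castable refractory = L/(kA) = 0.0800/(0.928·16.0) = 0.005388 K/W
  R_magnesite brick = L/(kA) = 0.317/(4.07·16.0) = 0.004868 K/W
  R_conv,out = 1/(hA) = 1/(9.31·16.0) = 0.006713 K/W
ΣR = 4.771×10^-4 + 0.005388 + 0.004868 + 0.006713 = 0.01745 K/W
Q = ΔT/ΣR = (1140 °C − 33.5 °C)/0.01745 = 63410 W
From the inner boundary to the castable refractory/magnesite brick interface, ΣR_partial = 0.005865 K/W.
T_interface = T_in − Q·ΣR_partial = 1140 °C − (63410)(0.005865) = 768 °C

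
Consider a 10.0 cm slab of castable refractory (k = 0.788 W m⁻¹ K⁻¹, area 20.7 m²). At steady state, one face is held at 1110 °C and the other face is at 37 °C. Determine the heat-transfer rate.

Q = 1.75×10^5 W

Q = kA·ΔT/L = 0.788 × 20.7 × |1110 °C − 37 °C| / 0.100 = 1.75×10^5 W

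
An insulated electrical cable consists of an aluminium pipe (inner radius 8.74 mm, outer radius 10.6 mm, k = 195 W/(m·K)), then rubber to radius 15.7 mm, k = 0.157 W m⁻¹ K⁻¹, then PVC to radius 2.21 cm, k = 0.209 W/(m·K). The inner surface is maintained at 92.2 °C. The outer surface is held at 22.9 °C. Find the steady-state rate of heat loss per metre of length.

Series thermal resistances, inner to outer:
  R'_aluminium = ln(0.0106/0.00874)/(2πk) = 0.1929/(2π·195) = 1.575×10^-4 m·K/W
  R'_rubber = ln(0.0157/0.0106)/(2πk) = 0.3928/(2π·0.157) = 0.3982 m·K/W
  R'_PVC = ln(0.0221/0.0157)/(2πk) = 0.3419/(2π·0.209) = 0.2604 m·K/W
ΣR = 1.575×10^-4 + 0.3982 + 0.2604 = 0.6588 m·K/W
Q' = ΔT/ΣR = (92.2 °C − 22.9 °C)/0.6588 = 105 W/m

Q' = 105 W/m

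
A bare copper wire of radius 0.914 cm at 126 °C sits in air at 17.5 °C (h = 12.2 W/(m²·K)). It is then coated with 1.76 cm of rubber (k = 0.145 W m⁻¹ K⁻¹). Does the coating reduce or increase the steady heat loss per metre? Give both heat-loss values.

reduces: 76.0 → 65.1 W/m

Critical radius for a cylinder: r_cr = k/h = 0.0119 m = 1.19 cm.
Outer radius after coating: r₂ = 0.00914 + 0.0176 = 0.02674 m.
r₁ < r_cr < r₂: heat loss rises to a maximum at r_cr then falls. Whether the coating helps depends on whether Q(r₂) has dropped back below Q(r₁).
Bare: R = 1/(2πr₁h) = 1.427 m·K/W; Q = 108.5/1.427 = 76.0 W/m.
Coated: R = R_cond + R_conv = 1.666 m·K/W; Q = 108.5/1.666 = 65.1 W/m.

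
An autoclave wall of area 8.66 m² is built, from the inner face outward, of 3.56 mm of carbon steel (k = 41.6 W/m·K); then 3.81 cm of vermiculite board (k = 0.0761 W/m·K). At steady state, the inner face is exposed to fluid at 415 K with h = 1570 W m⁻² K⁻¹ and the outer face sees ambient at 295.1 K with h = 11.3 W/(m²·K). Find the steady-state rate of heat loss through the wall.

Treat each layer as a resistance in series:
  R_conv,in = 1/(hA) = 1/(1570·8.66) = 7.355×10^-5 K/W
  R_carbon steel = L/(kA) = 0.00356/(41.6·8.66) = 9.882×10^-6 K/W
  R_vermiculite board = L/(kA) = 0.0381/(0.0761·8.66) = 0.05781 K/W
  R_conv,out = 1/(hA) = 1/(11.3·8.66) = 0.01022 K/W
ΣR = 7.355×10^-5 + 9.882×10^-6 + 0.05781 + 0.01022 = 0.06811 K/W
Q = ΔT/ΣR = (415 K − 295.1 K)/0.06811 = 1760 W

Q = 1760 W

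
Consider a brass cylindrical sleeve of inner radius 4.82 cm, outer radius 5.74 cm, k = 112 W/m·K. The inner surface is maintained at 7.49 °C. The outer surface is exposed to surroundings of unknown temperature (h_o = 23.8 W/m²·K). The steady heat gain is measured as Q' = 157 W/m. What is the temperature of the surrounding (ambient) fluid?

Sum the resistances:
  R'_brass = ln(0.0574/0.0482)/(2πk) = 0.1747/(2π·112) = 2.482×10^-4 m·K/W
  R'_conv,out = 1/(2πr h) = 1/(2π·0.0574·23.8) = 0.1165 m·K/W
ΣR = 0.1167 m·K/W
ΔT = Q'·ΣR = 157 × 0.1167 = 18.32 K
Heat flows inward, so T_out = T_in + ΔT = 7.49 + 18.32 = 25.8 °C

T_out = 25.8 °C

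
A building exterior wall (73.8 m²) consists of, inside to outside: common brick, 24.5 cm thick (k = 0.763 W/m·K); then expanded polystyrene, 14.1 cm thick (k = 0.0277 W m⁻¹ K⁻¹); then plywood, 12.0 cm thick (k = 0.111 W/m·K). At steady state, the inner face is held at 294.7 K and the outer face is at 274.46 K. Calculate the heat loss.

Treat each layer as a resistance in series:
  R_common brick = L/(kA) = 0.245/(0.763·73.8) = 0.004351 K/W
  R_expanded polystyrene = L/(kA) = 0.141/(0.0277·73.8) = 0.06897 K/W
  R_plywood = L/(kA) = 0.120/(0.111·73.8) = 0.01465 K/W
ΣR = 0.004351 + 0.06897 + 0.01465 = 0.08797 K/W
Q = ΔT/ΣR = (294.7 K − 274.46 K)/0.08797 = 230 W

Q = 230 W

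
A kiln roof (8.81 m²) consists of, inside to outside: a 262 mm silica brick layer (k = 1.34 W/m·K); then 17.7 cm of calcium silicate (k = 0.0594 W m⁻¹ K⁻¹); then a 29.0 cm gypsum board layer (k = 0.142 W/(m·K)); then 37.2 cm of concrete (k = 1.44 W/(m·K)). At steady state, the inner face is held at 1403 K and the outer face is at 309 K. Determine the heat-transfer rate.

Treat each layer as a resistance in series:
  R_silica brick = L/(kA) = 0.262/(1.34·8.81) = 0.02219 K/W
  R_calcium silicate = L/(kA) = 0.177/(0.0594·8.81) = 0.3382 K/W
  R_gypsum board = L/(kA) = 0.290/(0.142·8.81) = 0.2318 K/W
  R_concrete = L/(kA) = 0.372/(1.44·8.81) = 0.02932 K/W
ΣR = 0.02219 + 0.3382 + 0.2318 + 0.02932 = 0.6215 K/W
Q = ΔT/ΣR = (1403 K − 309 K)/0.6215 = 1760 W

Q = 1760 W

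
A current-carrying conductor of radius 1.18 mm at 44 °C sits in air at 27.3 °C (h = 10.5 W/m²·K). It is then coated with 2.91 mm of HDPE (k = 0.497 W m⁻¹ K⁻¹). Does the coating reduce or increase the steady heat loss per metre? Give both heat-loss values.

increases: 1.30 → 4.07 W/m

Critical radius for a cylinder: r_cr = k/h = 0.0473 m = 4.73 cm.
Outer radius after coating: r₂ = 0.00118 + 0.00291 = 0.00409 m.
Since r₁ < r_cr and r₂ ≤ r_cr, the coating moves toward the maximum at r_cr — heat loss rises.
Bare: R = 1/(2πr₁h) = 12.85 m·K/W; Q = 16.7/12.85 = 1.30 W/m.
Coated: R = R_cond + R_conv = 4.104 m·K/W; Q = 16.7/4.104 = 4.07 W/m.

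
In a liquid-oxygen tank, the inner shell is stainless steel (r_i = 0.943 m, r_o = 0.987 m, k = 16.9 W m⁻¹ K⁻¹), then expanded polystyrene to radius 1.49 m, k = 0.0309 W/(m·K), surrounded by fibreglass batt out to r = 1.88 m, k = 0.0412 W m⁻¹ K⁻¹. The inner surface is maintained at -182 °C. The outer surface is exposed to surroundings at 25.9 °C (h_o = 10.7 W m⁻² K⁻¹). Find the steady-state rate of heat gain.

Q = 180 W

Series thermal resistances, inner to outer:
  R_stainless steel = (1/0.943 − 1/0.987)/(4πk) = 0.04727/(4π·16.9) = 2.226×10^-4 K/W
  R_expanded polystyrene = (1/0.987 − 1/1.49)/(4πk) = 0.3420/(4π·0.0309) = 0.8808 K/W
  R_fibreglass batt = (1/1.49 − 1/1.88)/(4πk) = 0.1392/(4π·0.0412) = 0.2689 K/W
  R_conv,out = 1/(4πr²h) = 1/(4π·1.88²·10.7) = 0.002104 K/W
ΣR = 2.226×10^-4 + 0.8808 + 0.2689 + 0.002104 = 1.152 K/W
Q = ΔT/ΣR = (-182 °C − 25.9 °C)/1.152 = -180 W
(Negative Q ⇒ heat flows inward; heat gain = 180 W.)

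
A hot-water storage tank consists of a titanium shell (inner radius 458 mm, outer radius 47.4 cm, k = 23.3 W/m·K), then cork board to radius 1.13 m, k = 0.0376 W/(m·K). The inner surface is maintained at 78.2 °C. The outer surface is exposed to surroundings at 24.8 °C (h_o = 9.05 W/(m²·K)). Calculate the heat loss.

Treat each layer as a resistance in series:
  R_titanium = (1/0.458 − 1/0.474)/(4πk) = 0.07370/(4π·23.3) = 2.517×10^-4 K/W
  R_cork board = (1/0.474 − 1/1.13)/(4πk) = 1.225/(4π·0.0376) = 2.592 K/W
  R_conv,out = 1/(4πr²h) = 1/(4π·1.13²·9.05) = 0.006886 K/W
ΣR = 2.517×10^-4 + 2.592 + 0.006886 = 2.599 K/W
Q = ΔT/ΣR = (78.2 °C − 24.8 °C)/2.599 = 20.5 W

Q = 20.5 W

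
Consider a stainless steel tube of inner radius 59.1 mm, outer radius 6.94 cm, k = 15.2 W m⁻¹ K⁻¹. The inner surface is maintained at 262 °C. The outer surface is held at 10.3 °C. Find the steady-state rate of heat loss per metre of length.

Q' = 2πk·ΔT/ln(r₂/r₁) = 2π × 15.2 × 251.7 / ln(0.0694/0.0591) = 1.50×10^5 W/m

Q' = 1.50×10^5 W/m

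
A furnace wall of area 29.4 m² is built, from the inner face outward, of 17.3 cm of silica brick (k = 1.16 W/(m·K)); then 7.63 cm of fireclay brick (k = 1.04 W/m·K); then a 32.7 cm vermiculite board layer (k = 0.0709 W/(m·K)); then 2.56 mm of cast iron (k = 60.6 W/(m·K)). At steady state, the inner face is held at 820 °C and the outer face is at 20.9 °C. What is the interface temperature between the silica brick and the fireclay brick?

Series thermal resistances, inner to outer:
  R_silica brick = L/(kA) = 0.173/(1.16·29.4) = 0.005073 K/W
  R_fireclay brick = L/(kA) = 0.0763/(1.04·29.4) = 0.002495 K/W
  R_vermiculite board = L/(kA) = 0.327/(0.0709·29.4) = 0.1569 K/W
  R_cast iron = L/(kA) = 0.00256/(60.6·29.4) = 1.437×10^-6 K/W
ΣR = 0.005073 + 0.002495 + 0.1569 + 1.437×10^-6 = 0.1645 K/W
Q = ΔT/ΣR = (820 °C − 20.9 °C)/0.1645 = 4858 W
From the inner boundary to the silica brick/fireclay brick interface, ΣR_partial = 0.005073 K/W.
T_interface = T_in − Q·ΣR_partial = 820 °C − (4858)(0.005073) = 795 °C

T = 795 °C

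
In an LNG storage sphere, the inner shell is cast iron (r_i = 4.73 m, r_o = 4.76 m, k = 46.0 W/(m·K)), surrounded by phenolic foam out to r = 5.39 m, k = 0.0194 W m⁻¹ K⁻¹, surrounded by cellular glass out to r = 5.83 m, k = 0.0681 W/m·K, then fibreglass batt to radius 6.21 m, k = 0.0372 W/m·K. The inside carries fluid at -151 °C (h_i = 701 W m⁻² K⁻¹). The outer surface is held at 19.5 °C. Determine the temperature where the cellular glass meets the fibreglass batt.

T = -7.9 °C

Treat each layer as a resistance in series:
  R_conv,in = 1/(4πr²h) = 1/(4π·4.73²·701) = 5.074×10^-6 K/W
  R_cast iron = (1/4.73 − 1/4.76)/(4πk) = 0.001332/(4π·46.0) = 2.305×10^-6 K/W
  R_phenolic foam = (1/4.76 − 1/5.39)/(4πk) = 0.02456/(4π·0.0194) = 0.1007 K/W
  R_cellular glass = (1/5.39 − 1/5.83)/(4πk) = 0.01400/(4π·0.0681) = 0.01636 K/W
  R_fibreglass batt = (1/5.83 − 1/6.21)/(4πk) = 0.01050/(4π·0.0372) = 0.02245 K/W
ΣR = 5.074×10^-6 + 2.305×10^-6 + 0.1007 + 0.01636 + 0.02245 = 0.1395 K/W
Q = ΔT/ΣR = (-151 °C − 19.5 °C)/0.1395 = -1222 W
From the inner boundary to the cellular glass/fibreglass batt interface, ΣR_partial = 0.1171 K/W.
T_interface = T_in − Q·ΣR_partial = -151 °C − (-1222)(0.1171) = -7.9 °C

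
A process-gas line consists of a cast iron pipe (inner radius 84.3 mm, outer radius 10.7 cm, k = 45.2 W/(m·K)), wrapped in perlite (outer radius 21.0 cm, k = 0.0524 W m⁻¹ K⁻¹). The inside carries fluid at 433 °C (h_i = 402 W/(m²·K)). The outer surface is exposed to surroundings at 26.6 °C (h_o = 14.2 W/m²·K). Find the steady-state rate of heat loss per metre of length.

Series thermal resistances, inner to outer:
  R'_conv,in = 1/(2πr h) = 1/(2π·0.0843·402) = 0.004696 m·K/W
  R'_cast iron = ln(0.107/0.0843)/(2πk) = 0.2384/(2π·45.2) = 8.396×10^-4 m·K/W
  R'_perlite = ln(0.210/0.107)/(2πk) = 0.6743/(2π·0.0524) = 2.048 m·K/W
  R'_conv,out = 1/(2πr h) = 1/(2π·0.210·14.2) = 0.05337 m·K/W
ΣR = 0.004696 + 8.396×10^-4 + 2.048 + 0.05337 = 2.107 m·K/W
Q' = ΔT/ΣR = (433 °C − 26.6 °C)/2.107 = 193 W/m

Q' = 193 W/m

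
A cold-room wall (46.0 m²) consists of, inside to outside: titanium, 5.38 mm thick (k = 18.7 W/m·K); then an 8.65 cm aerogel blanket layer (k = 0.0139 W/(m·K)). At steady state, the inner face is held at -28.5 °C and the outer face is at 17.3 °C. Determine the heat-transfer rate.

Q = 339 W

Resistance network (inner→outer):
  R_titanium = L/(kA) = 0.00538/(18.7·46.0) = 6.254×10^-6 K/W
  R_aerogel blanket = L/(kA) = 0.0865/(0.0139·46.0) = 0.1353 K/W
ΣR = 6.254×10^-6 + 0.1353 = 0.1353 K/W
Q = ΔT/ΣR = (-28.5 °C − 17.3 °C)/0.1353 = -339 W
(Negative Q ⇒ heat flows inward; heat gain = 339 W.)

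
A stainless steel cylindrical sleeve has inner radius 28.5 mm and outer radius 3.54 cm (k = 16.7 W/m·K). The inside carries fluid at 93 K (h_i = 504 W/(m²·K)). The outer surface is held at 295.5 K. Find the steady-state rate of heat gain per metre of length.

Resistance network (inner→outer):
  R'_conv,in = 1/(2πr h) = 1/(2π·0.0285·504) = 0.01108 m·K/W
  R'_stainless steel = ln(0.0354/0.0285)/(2πk) = 0.2168/(2π·16.7) = 0.002066 m·K/W
ΣR = 0.01108 + 0.002066 = 0.01315 m·K/W
Q' = ΔT/ΣR = (93 K − 295.5 K)/0.01315 = -15400 W/m
(Negative Q' ⇒ heat flows inward; heat gain = 15400 W/m.)

Q' = 15.4 kW/m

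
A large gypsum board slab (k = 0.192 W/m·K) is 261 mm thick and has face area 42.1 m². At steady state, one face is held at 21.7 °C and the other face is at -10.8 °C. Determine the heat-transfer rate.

Q = kA·ΔT/L = 0.192 × 42.1 × |21.7 °C − -10.8 °C| / 0.261 = 1010 W

Q = 1010 W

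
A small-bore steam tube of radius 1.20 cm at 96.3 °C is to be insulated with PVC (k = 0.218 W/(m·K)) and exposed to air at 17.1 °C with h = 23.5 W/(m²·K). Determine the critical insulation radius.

For a cylinder, r_cr = k_ins/h = 0.218/23.5 = 0.00928 m = 0.928 cm

r_cr = 0.928 cm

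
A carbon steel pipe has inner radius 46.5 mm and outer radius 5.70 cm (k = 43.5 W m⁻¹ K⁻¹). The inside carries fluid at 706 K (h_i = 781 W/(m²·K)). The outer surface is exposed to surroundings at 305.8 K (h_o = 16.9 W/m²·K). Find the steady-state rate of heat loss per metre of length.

Resistance network (inner→outer):
  R'_conv,in = 1/(2πr h) = 1/(2π·0.0465·781) = 0.004382 m·K/W
  R'_carbon steel = ln(0.0570/0.0465)/(2πk) = 0.2036/(2π·43.5) = 7.449×10^-4 m·K/W
  R'_conv,out = 1/(2πr h) = 1/(2π·0.0570·16.9) = 0.1652 m·K/W
ΣR = 0.004382 + 7.449×10^-4 + 0.1652 = 0.1703 m·K/W
Q' = ΔT/ΣR = (706 K − 305.8 K)/0.1703 = 2350 W/m

Q' = 2.35 kW/m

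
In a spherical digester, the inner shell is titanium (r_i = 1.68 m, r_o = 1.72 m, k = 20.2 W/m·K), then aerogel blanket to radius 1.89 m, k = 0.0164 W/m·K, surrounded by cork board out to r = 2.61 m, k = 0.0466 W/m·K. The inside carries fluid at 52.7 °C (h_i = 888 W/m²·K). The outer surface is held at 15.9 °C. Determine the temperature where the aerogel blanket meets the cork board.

Treat each layer as a resistance in series:
  R_conv,in = 1/(4πr²h) = 1/(4π·1.68²·888) = 3.175×10^-5 K/W
  R_titanium = (1/1.68 − 1/1.72)/(4πk) = 0.01384/(4π·20.2) = 5.453×10^-5 K/W
  R_aerogel blanket = (1/1.72 − 1/1.89)/(4πk) = 0.05229/(4π·0.0164) = 0.2537 K/W
  R_cork board = (1/1.89 − 1/2.61)/(4πk) = 0.1460/(4π·0.0466) = 0.2492 K/W
ΣR = 3.175×10^-5 + 5.453×10^-5 + 0.2537 + 0.2492 = 0.5030 K/W
Q = ΔT/ΣR = (52.7 °C − 15.9 °C)/0.5030 = 73.16 W
From the inner boundary to the aerogel blanket/cork board interface, ΣR_partial = 0.2538 K/W.
T_interface = T_in − Q·ΣR_partial = 52.7 °C − (73.16)(0.2538) = 34.1 °C

T = 34.1 °C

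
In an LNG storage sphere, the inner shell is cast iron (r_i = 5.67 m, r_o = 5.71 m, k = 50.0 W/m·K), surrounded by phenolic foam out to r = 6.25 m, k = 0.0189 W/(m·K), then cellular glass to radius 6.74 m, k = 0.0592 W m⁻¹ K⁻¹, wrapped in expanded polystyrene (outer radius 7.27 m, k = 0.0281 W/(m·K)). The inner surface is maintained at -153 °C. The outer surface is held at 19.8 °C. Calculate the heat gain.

Resistance network (inner→outer):
  R_cast iron = (1/5.67 − 1/5.71)/(4πk) = 0.001235/(4π·50.0) = 1.966×10^-6 K/W
  R_phenolic foam = (1/5.71 − 1/6.25)/(4πk) = 0.01513/(4π·0.0189) = 0.06371 K/W
  R_cellular glass = (1/6.25 − 1/6.74)/(4πk) = 0.01163/(4π·0.0592) = 0.01564 K/W
  R_expanded polystyrene = (1/6.74 − 1/7.27)/(4πk) = 0.01082/(4π·0.0281) = 0.03063 K/W
ΣR = 1.966×10^-6 + 0.06371 + 0.01564 + 0.03063 = 0.1100 K/W
Q = ΔT/ΣR = (-153 °C − 19.8 °C)/0.1100 = -1570 W
(Negative Q ⇒ heat flows inward; heat gain = 1570 W.)

Q = 1570 W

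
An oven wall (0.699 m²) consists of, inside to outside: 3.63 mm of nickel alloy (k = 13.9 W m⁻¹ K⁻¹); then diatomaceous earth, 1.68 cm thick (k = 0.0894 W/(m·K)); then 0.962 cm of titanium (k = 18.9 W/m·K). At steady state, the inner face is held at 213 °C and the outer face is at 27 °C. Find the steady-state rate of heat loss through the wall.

Q = 689 W

Resistance network (inner→outer):
  R_nickel alloy = L/(kA) = 0.00363/(13.9·0.699) = 3.736×10^-4 K/W
  R_diatomaceous earth = L/(kA) = 0.0168/(0.0894·0.699) = 0.2688 K/W
  R_titanium = L/(kA) = 0.00962/(18.9·0.699) = 7.282×10^-4 K/W
ΣR = 3.736×10^-4 + 0.2688 + 7.282×10^-4 = 0.2699 K/W
Q = ΔT/ΣR = (213 °C − 27 °C)/0.2699 = 689 W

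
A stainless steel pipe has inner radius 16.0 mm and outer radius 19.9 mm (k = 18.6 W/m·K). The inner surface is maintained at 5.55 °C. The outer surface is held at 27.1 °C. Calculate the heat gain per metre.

Q' = 11.5 kW/m

Q' = 2πk·ΔT/ln(r₂/r₁) = 2π × 18.6 × 21.55 / ln(0.0199/0.0160) = 11500 W/m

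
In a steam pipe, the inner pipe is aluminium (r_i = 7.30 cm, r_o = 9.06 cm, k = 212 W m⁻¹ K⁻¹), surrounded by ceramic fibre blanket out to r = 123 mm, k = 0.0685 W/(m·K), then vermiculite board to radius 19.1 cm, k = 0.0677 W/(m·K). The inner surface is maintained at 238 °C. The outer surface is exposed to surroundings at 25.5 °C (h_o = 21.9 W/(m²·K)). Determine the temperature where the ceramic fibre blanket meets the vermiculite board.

Series thermal resistances, inner to outer:
  R'_aluminium = ln(0.0906/0.0730)/(2πk) = 0.2160/(2π·212) = 1.622×10^-4 m·K/W
  R'_ceramic fibre blanket = ln(0.123/0.0906)/(2πk) = 0.3057/(2π·0.0685) = 0.7103 m·K/W
  R'_vermiculite board = ln(0.191/0.123)/(2πk) = 0.4401/(2π·0.0677) = 1.035 m·K/W
  R'_conv,out = 1/(2πr h) = 1/(2π·0.191·21.9) = 0.03805 m·K/W
ΣR = 1.622×10^-4 + 0.7103 + 1.035 + 0.03805 = 1.784 m·K/W
Q' = ΔT/ΣR = (238 °C − 25.5 °C)/1.784 = 119.1 W/m
From the inner boundary to the ceramic fibre blanket/vermiculite board interface, ΣR_partial = 0.7105 m·K/W.
T_interface = T_in − Q'·ΣR_partial = 238 °C − (119.1)(0.7105) = 153 °C

T = 153 °C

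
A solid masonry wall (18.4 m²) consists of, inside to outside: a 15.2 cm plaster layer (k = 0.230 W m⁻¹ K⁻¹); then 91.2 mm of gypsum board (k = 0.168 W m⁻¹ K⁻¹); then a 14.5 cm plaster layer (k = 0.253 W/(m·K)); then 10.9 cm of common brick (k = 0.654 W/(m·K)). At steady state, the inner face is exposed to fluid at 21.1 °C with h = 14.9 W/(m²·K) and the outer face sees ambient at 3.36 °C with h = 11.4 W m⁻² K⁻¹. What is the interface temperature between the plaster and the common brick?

T = 5.51 °C

Series thermal resistances, inner to outer:
  R_conv,in = 1/(hA) = 1/(14.9·18.4) = 0.003648 K/W
  R_plaster = L/(kA) = 0.152/(0.230·18.4) = 0.03592 K/W
  R_gypsum board = L/(kA) = 0.0912/(0.168·18.4) = 0.02950 K/W
  R_plaster = L/(kA) = 0.145/(0.253·18.4) = 0.03115 K/W
  R_common brick = L/(kA) = 0.109/(0.654·18.4) = 0.009058 K/W
  R_conv,out = 1/(hA) = 1/(11.4·18.4) = 0.004767 K/W
ΣR = 0.003648 + 0.03592 + 0.02950 + 0.03115 + 0.009058 + 0.004767 = 0.1140 K/W
Q = ΔT/ΣR = (21.1 °C − 3.36 °C)/0.1140 = 155.6 W
From the inner boundary to the plaster/common brick interface, ΣR_partial = 0.1002 K/W.
T_interface = T_in − Q·ΣR_partial = 21.1 °C − (155.6)(0.1002) = 5.51 °C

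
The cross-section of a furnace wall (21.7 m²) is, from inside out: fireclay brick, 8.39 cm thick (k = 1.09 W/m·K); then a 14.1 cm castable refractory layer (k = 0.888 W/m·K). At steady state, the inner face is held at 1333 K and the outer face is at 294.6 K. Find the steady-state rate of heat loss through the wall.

Q = 95.6 kW

Resistance network (inner→outer):
  R_fireclay brick = L/(kA) = 0.0839/(1.09·21.7) = 0.003547 K/W
  R_castable refractory = L/(kA) = 0.141/(0.888·21.7) = 0.007317 K/W
ΣR = 0.003547 + 0.007317 = 0.01086 K/W
Q = ΔT/ΣR = (1333 K − 294.6 K)/0.01086 = 95600 W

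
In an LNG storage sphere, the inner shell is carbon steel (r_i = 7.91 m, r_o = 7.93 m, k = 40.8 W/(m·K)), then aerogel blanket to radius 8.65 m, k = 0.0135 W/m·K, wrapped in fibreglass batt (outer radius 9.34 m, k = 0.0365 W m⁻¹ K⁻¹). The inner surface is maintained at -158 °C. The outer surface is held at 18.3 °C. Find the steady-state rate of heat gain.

Resistance network (inner→outer):
  R_carbon steel = (1/7.91 − 1/7.93)/(4πk) = 3.188×10^-4/(4π·40.8) = 6.219×10^-7 K/W
  R_aerogel blanket = (1/7.93 − 1/8.65)/(4πk) = 0.01050/(4π·0.0135) = 0.06187 K/W
  R_fibreglass batt = (1/8.65 − 1/9.34)/(4πk) = 0.008541/(4π·0.0365) = 0.01862 K/W
ΣR = 6.219×10^-7 + 0.06187 + 0.01862 = 0.08049 K/W
Q = ΔT/ΣR = (-158 °C − 18.3 °C)/0.08049 = -2190 W
(Negative Q ⇒ heat flows inward; heat gain = 2190 W.)

Q = 2.19 kW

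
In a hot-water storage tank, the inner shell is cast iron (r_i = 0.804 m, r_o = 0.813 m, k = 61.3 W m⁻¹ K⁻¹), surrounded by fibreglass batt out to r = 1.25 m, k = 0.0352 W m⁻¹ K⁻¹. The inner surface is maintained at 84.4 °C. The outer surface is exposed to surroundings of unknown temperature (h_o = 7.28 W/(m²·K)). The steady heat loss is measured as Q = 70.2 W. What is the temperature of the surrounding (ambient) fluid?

Sum the resistances:
  R_cast iron = (1/0.804 − 1/0.813)/(4πk) = 0.01377/(4π·61.3) = 1.787×10^-5 K/W
  R_fibreglass batt = (1/0.813 − 1/1.25)/(4πk) = 0.4300/(4π·0.0352) = 0.9721 K/W
  R_conv,out = 1/(4πr²h) = 1/(4π·1.25²·7.28) = 0.006996 K/W
ΣR = 0.9792 K/W
ΔT = Q·ΣR = 70.2 × 0.9792 = 68.74 K
Heat flows outward, so T_out = T_in − ΔT = 84.4 − 68.74 = 15.7 °C

T_out = 15.7 °C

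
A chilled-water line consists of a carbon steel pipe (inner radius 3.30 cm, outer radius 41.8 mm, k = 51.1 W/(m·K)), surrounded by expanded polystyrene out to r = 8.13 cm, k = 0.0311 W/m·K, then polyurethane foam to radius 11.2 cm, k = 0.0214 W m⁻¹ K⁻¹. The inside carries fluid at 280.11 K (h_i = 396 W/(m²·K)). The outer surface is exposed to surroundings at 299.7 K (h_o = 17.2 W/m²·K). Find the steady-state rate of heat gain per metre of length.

Series thermal resistances, inner to outer:
  R'_conv,in = 1/(2πr h) = 1/(2π·0.0330·396) = 0.01218 m·K/W
  R'_carbon steel = ln(0.0418/0.0330)/(2πk) = 0.2364/(2π·51.1) = 7.363×10^-4 m·K/W
  R'_expanded polystyrene = ln(0.0813/0.0418)/(2πk) = 0.6652/(2π·0.0311) = 3.404 m·K/W
  R'_polyurethane foam = ln(0.112/0.0813)/(2πk) = 0.3204/(2π·0.0214) = 2.383 m·K/W
  R'_conv,out = 1/(2πr h) = 1/(2π·0.112·17.2) = 0.08262 m·K/W
ΣR = 0.01218 + 7.363×10^-4 + 3.404 + 2.383 + 0.08262 = 5.883 m·K/W
Q' = ΔT/ΣR = (280.11 K − 299.7 K)/5.883 = -3.33 W/m
(Negative Q' ⇒ heat flows inward; heat gain = 3.33 W/m.)

Q' = 3.33 W/m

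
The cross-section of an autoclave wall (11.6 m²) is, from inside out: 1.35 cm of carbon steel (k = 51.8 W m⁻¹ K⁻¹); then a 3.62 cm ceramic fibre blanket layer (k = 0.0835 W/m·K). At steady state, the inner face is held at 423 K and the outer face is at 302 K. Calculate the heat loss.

Resistance network (inner→outer):
  R_carbon steel = L/(kA) = 0.0135/(51.8·11.6) = 2.247×10^-5 K/W
  R_ceramic fibre blanket = L/(kA) = 0.0362/(0.0835·11.6) = 0.03737 K/W
ΣR = 2.247×10^-5 + 0.03737 = 0.03739 K/W
Q = ΔT/ΣR = (423 K − 302 K)/0.03739 = 3240 W

Q = 3.24 kW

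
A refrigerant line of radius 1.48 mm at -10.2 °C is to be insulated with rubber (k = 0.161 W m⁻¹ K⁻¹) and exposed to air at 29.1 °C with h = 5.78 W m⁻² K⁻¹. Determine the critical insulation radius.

r_cr = 2.79 cm

For a cylinder, r_cr = k_ins/h = 0.161/5.78 = 0.0279 m = 2.79 cm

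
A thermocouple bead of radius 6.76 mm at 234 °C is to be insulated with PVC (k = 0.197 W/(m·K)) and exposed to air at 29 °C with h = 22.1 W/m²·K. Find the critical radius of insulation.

For a sphere, r_cr = 2k_ins/h = 2·0.197/22.1 = 0.0178 m = 1.78 cm

r_cr = 1.78 cm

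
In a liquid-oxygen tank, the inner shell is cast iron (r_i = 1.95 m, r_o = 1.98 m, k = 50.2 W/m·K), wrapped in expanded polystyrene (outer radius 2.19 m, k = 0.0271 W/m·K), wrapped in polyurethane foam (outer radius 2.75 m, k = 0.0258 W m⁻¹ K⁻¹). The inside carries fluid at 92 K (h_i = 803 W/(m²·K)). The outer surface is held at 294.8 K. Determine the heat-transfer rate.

Series thermal resistances, inner to outer:
  R_conv,in = 1/(4πr²h) = 1/(4π·1.95²·803) = 2.606×10^-5 K/W
  R_cast iron = (1/1.95 − 1/1.98)/(4πk) = 0.007770/(4π·50.2) = 1.232×10^-5 K/W
  R_expanded polystyrene = (1/1.98 − 1/2.19)/(4πk) = 0.04843/(4π·0.0271) = 0.1422 K/W
  R_polyurethane foam = (1/2.19 − 1/2.75)/(4πk) = 0.09298/(4π·0.0258) = 0.2868 K/W
ΣR = 2.606×10^-5 + 1.232×10^-5 + 0.1422 + 0.2868 = 0.4290 K/W
Q = ΔT/ΣR = (92 K − 294.8 K)/0.4290 = -473 W
(Negative Q ⇒ heat flows inward; heat gain = 473 W.)

Q = 473 W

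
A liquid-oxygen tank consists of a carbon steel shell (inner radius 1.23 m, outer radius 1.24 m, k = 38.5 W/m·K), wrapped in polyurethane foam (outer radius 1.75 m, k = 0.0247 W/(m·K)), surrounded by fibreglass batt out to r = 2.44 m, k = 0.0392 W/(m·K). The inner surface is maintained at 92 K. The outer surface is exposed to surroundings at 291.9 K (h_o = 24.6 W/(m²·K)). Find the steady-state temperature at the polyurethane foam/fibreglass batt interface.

Series thermal resistances, inner to outer:
  R_carbon steel = (1/1.23 − 1/1.24)/(4πk) = 0.006557/(4π·38.5) = 1.355×10^-5 K/W
  R_polyurethane foam = (1/1.24 − 1/1.75)/(4πk) = 0.2350/(4π·0.0247) = 0.7572 K/W
  R_fibreglass batt = (1/1.75 − 1/2.44)/(4πk) = 0.1616/(4π·0.0392) = 0.3280 K/W
  R_conv,out = 1/(4πr²h) = 1/(4π·2.44²·24.6) = 5.433×10^-4 K/W
ΣR = 1.355×10^-5 + 0.7572 + 0.3280 + 5.433×10^-4 = 1.086 K/W
Q = ΔT/ΣR = (92 K − 291.9 K)/1.086 = -184.1 W
From the inner boundary to the polyurethane foam/fibreglass batt interface, ΣR_partial = 0.7572 K/W.
T_interface = T_in − Q·ΣR_partial = 92 K − (-184.1)(0.7572) = 231.4 K

T = 231.4 K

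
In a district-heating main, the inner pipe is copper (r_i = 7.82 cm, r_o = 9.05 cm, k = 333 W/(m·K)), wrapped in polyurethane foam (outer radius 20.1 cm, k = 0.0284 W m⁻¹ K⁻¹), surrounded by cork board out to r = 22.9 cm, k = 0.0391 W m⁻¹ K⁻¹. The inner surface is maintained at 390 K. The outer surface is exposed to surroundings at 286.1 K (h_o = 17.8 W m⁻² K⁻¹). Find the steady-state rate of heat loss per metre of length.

Q' = 20.6 W/m

Treat each layer as a resistance in series:
  R'_copper = ln(0.0905/0.0782)/(2πk) = 0.1461/(2π·333) = 6.982×10^-5 m·K/W
  R'_polyurethane foam = ln(0.201/0.0905)/(2πk) = 0.7980/(2π·0.0284) = 4.472 m·K/W
  R'_cork board = ln(0.229/0.201)/(2πk) = 0.1304/(2π·0.0391) = 0.5309 m·K/W
  R'_conv,out = 1/(2πr h) = 1/(2π·0.229·17.8) = 0.03904 m·K/W
ΣR = 6.982×10^-5 + 4.472 + 0.5309 + 0.03904 = 5.042 m·K/W
Q' = ΔT/ΣR = (390 K − 286.1 K)/5.042 = 20.6 W/m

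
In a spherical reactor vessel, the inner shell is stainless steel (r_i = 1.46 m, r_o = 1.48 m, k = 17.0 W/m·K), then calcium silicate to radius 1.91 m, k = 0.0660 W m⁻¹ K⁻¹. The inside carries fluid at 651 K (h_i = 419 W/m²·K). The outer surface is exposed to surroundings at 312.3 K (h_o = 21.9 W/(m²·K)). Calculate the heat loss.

Resistance network (inner→outer):
  R_conv,in = 1/(4πr²h) = 1/(4π·1.46²·419) = 8.910×10^-5 K/W
  R_stainless steel = (1/1.46 − 1/1.48)/(4πk) = 0.009256/(4π·17.0) = 4.333×10^-5 K/W
  R_calcium silicate = (1/1.48 − 1/1.91)/(4πk) = 0.1521/(4π·0.0660) = 0.1834 K/W
  R_conv,out = 1/(4πr²h) = 1/(4π·1.91²·21.9) = 9.960×10^-4 K/W
ΣR = 8.910×10^-5 + 4.333×10^-5 + 0.1834 + 9.960×10^-4 = 0.1845 K/W
Q = ΔT/ΣR = (651 K − 312.3 K)/0.1845 = 1840 W

Q = 1840 W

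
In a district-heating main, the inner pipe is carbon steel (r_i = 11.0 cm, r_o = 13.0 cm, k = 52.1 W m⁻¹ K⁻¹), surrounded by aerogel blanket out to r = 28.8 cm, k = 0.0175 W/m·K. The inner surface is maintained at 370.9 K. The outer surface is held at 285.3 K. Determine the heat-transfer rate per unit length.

Series thermal resistances, inner to outer:
  R'_carbon steel = ln(0.130/0.110)/(2πk) = 0.1671/(2π·52.1) = 5.103×10^-4 m·K/W
  R'_aerogel blanket = ln(0.288/0.130)/(2πk) = 0.7954/(2π·0.0175) = 7.234 m·K/W
ΣR = 5.103×10^-4 + 7.234 = 7.235 m·K/W
Q' = ΔT/ΣR = (370.9 K − 285.3 K)/7.235 = 11.8 W/m

Q' = 11.8 W/m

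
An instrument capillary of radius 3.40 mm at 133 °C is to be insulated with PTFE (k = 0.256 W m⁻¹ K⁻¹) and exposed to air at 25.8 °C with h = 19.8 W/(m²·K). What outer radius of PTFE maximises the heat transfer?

For a cylinder, r_cr = k_ins/h = 0.256/19.8 = 0.0129 m = 1.29 cm

r_cr = 1.29 cm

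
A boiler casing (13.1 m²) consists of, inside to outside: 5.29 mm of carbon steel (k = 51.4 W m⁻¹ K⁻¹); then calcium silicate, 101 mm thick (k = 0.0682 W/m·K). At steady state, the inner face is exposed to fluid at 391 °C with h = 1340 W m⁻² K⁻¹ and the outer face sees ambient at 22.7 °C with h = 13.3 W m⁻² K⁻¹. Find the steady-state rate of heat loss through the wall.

Series thermal resistances, inner to outer:
  R_conv,in = 1/(hA) = 1/(1340·13.1) = 5.697×10^-5 K/W
  R_carbon steel = L/(kA) = 0.00529/(51.4·13.1) = 7.856×10^-6 K/W
  R_calcium silicate = L/(kA) = 0.101/(0.0682·13.1) = 0.1130 K/W
  R_conv,out = 1/(hA) = 1/(13.3·13.1) = 0.005740 K/W
ΣR = 5.697×10^-5 + 7.856×10^-6 + 0.1130 + 0.005740 = 0.1188 K/W
Q = ΔT/ΣR = (391 °C − 22.7 °C)/0.1188 = 3100 W

Q = 3100 W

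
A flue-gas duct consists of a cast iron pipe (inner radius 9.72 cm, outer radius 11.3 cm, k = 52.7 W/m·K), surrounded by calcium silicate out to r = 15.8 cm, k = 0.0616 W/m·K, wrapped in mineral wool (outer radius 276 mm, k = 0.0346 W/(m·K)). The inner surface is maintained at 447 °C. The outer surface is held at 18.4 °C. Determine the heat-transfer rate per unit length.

Treat each layer as a resistance in series:
  R'_cast iron = ln(0.113/0.0972)/(2πk) = 0.1506/(2π·52.7) = 4.549×10^-4 m·K/W
  R'_calcium silicate = ln(0.158/0.113)/(2πk) = 0.3352/(2π·0.0616) = 0.8661 m·K/W
  R'_mineral wool = ln(0.276/0.158)/(2πk) = 0.5578/(2π·0.0346) = 2.566 m·K/W
ΣR = 4.549×10^-4 + 0.8661 + 2.566 = 3.433 m·K/W
Q' = ΔT/ΣR = (447 °C − 18.4 °C)/3.433 = 125 W/m

Q' = 125 W/m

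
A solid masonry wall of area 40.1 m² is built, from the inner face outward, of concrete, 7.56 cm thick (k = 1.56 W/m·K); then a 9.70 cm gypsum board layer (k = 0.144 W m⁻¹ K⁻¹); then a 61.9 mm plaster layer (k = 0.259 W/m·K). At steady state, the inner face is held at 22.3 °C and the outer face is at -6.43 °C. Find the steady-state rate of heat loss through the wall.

Treat each layer as a resistance in series:
  R_concrete = L/(kA) = 0.0756/(1.56·40.1) = 0.001209 K/W
  R_gypsum board = L/(kA) = 0.0970/(0.144·40.1) = 0.01680 K/W
  R_plaster = L/(kA) = 0.0619/(0.259·40.1) = 0.005960 K/W
ΣR = 0.001209 + 0.01680 + 0.005960 = 0.02397 K/W
Q = ΔT/ΣR = (22.3 °C − -6.43 °C)/0.02397 = 1200 W

Q = 1200 W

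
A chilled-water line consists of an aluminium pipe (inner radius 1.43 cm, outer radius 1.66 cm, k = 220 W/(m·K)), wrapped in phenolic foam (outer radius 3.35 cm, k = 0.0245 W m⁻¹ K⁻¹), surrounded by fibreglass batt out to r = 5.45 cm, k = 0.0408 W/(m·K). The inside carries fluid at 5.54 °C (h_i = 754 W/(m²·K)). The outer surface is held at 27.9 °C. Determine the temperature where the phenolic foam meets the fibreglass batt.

T = 21.3 °C

Resistance network (inner→outer):
  R'_conv,in = 1/(2πr h) = 1/(2π·0.0143·754) = 0.01476 m·K/W
  R'_aluminium = ln(0.0166/0.0143)/(2πk) = 0.1491/(2π·220) = 1.079×10^-4 m·K/W
  R'_phenolic foam = ln(0.0335/0.0166)/(2πk) = 0.7021/(2π·0.0245) = 4.561 m·K/W
  R'_fibreglass batt = ln(0.0545/0.0335)/(2πk) = 0.4867/(2π·0.0408) = 1.898 m·K/W
ΣR = 0.01476 + 1.079×10^-4 + 4.561 + 1.898 = 6.474 m·K/W
Q' = ΔT/ΣR = (5.54 °C − 27.9 °C)/6.474 = -3.454 W/m
From the inner boundary to the phenolic foam/fibreglass batt interface, ΣR_partial = 4.576 m·K/W.
T_interface = T_in − Q'·ΣR_partial = 5.54 °C − (-3.454)(4.576) = 21.3 °C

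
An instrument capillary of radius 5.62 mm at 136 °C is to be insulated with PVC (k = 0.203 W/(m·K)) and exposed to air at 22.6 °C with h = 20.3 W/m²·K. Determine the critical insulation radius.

For a cylinder, r_cr = k_ins/h = 0.203/20.3 = 0.0100 m = 1.00 cm

r_cr = 1.00 cm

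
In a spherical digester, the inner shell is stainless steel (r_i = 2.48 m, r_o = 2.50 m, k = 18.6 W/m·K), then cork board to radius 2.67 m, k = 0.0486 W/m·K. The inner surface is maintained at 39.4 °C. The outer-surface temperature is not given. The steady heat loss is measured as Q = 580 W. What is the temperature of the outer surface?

Sum the resistances:
  R_stainless steel = (1/2.48 − 1/2.50)/(4πk) = 0.003226/(4π·18.6) = 1.380×10^-5 K/W
  R_cork board = (1/2.50 − 1/2.67)/(4πk) = 0.02547/(4π·0.0486) = 0.04170 K/W
ΣR = 0.04172 K/W
ΔT = Q·ΣR = 580 × 0.04172 = 24.20 K
Heat flows outward, so T_out = T_in − ΔT = 39.4 − 24.20 = 15.2 °C

T_out = 15.2 °C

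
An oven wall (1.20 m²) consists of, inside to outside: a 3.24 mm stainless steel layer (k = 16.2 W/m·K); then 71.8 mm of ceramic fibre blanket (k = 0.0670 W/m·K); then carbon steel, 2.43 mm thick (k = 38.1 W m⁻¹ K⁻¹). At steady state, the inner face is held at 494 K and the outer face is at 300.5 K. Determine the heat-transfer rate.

Q = 217 W

Series thermal resistances, inner to outer:
  R_stainless steel = L/(kA) = 0.00324/(16.2·1.20) = 1.667×10^-4 K/W
  R_ceramic fibre blanket = L/(kA) = 0.0718/(0.0670·1.20) = 0.8930 K/W
  R_carbon steel = L/(kA) = 0.00243/(38.1·1.20) = 5.315×10^-5 K/W
ΣR = 1.667×10^-4 + 0.8930 + 5.315×10^-5 = 0.8932 K/W
Q = ΔT/ΣR = (494 K − 300.5 K)/0.8932 = 217 W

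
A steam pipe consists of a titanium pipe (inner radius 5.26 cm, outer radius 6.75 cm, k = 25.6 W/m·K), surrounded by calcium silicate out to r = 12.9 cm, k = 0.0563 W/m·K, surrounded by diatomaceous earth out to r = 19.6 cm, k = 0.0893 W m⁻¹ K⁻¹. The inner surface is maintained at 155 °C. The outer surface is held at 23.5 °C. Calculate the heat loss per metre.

Q' = 51.0 W/m

Resistance network (inner→outer):
  R'_titanium = ln(0.0675/0.0526)/(2πk) = 0.2494/(2π·25.6) = 0.001551 m·K/W
  R'_calcium silicate = ln(0.129/0.0675)/(2πk) = 0.6477/(2π·0.0563) = 1.831 m·K/W
  R'_diatomaceous earth = ln(0.196/0.129)/(2πk) = 0.4183/(2π·0.0893) = 0.7455 m·K/W
ΣR = 0.001551 + 1.831 + 0.7455 = 2.578 m·K/W
Q' = ΔT/ΣR = (155 °C − 23.5 °C)/2.578 = 51.0 W/m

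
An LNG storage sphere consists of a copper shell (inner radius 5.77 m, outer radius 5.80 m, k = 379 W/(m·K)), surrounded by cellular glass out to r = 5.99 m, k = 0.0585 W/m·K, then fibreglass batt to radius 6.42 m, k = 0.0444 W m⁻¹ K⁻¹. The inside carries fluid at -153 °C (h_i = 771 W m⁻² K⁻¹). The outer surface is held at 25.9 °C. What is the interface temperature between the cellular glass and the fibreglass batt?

Treat each layer as a resistance in series:
  R_conv,in = 1/(4πr²h) = 1/(4π·5.77²·771) = 3.100×10^-6 K/W
  R_copper = (1/5.77 − 1/5.80)/(4πk) = 8.964×10^-4/(4π·379) = 1.882×10^-7 K/W
  R_cellular glass = (1/5.80 − 1/5.99)/(4πk) = 0.005469/(4π·0.0585) = 0.007439 K/W
  R_fibreglass batt = (1/5.99 − 1/6.42)/(4πk) = 0.01118/(4π·0.0444) = 0.02004 K/W
ΣR = 3.100×10^-6 + 1.882×10^-7 + 0.007439 + 0.02004 = 0.02748 K/W
Q = ΔT/ΣR = (-153 °C − 25.9 °C)/0.02748 = -6510 W
From the inner boundary to the cellular glass/fibreglass batt interface, ΣR_partial = 0.007442 K/W.
T_interface = T_in − Q·ΣR_partial = -153 °C − (-6510)(0.007442) = -105 °C

T = -105 °C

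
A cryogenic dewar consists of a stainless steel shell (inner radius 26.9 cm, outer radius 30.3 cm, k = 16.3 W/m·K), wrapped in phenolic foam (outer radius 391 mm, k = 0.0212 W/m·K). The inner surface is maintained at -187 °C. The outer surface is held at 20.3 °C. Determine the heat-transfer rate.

Resistance network (inner→outer):
  R_stainless steel = (1/0.269 − 1/0.303)/(4πk) = 0.4171/(4π·16.3) = 0.002037 K/W
  R_phenolic foam = (1/0.303 − 1/0.391)/(4πk) = 0.7428/(4π·0.0212) = 2.788 K/W
ΣR = 0.002037 + 2.788 = 2.790 K/W
Q = ΔT/ΣR = (-187 °C − 20.3 °C)/2.790 = -74.3 W
(Negative Q ⇒ heat flows inward; heat gain = 74.3 W.)

Q = 74.3 W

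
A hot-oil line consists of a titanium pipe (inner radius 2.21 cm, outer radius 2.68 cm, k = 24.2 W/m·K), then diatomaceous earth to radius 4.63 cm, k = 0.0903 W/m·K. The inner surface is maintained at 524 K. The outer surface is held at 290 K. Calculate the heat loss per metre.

Treat each layer as a resistance in series:
  R'_titanium = ln(0.0268/0.0221)/(2πk) = 0.1928/(2π·24.2) = 0.001268 m·K/W
  R'_diatomaceous earth = ln(0.0463/0.0268)/(2πk) = 0.5467/(2π·0.0903) = 0.9636 m·K/W
ΣR = 0.001268 + 0.9636 = 0.9649 m·K/W
Q' = ΔT/ΣR = (524 K − 290 K)/0.9649 = 243 W/m

Q' = 243 W/m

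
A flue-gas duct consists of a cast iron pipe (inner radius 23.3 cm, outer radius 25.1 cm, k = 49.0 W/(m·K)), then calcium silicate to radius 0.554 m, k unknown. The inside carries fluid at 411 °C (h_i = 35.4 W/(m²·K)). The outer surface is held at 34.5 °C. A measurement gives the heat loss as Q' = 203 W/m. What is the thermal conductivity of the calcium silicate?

ΣR = ΔT/Q' = |411 − 34.5|/203 = 1.855 m·K/W
Known resistances:
  R'_conv,in = 1/(2πr h) = 1/(2π·0.233·35.4) = 0.01930 m·K/W
  R'_cast iron = ln(0.251/0.233)/(2πk) = 0.07441/(2π·49.0) = 2.417×10^-4 m·K/W
R_calcium silicate = ΣR − ΣR_known = 1.855 − 0.01954 = 1.835 m·K/W
ln(r₂/r₁)/(2πk) = 1.835 ⇒ k = 0.7917/(2π·1.835) = 0.0687 W/m·K

k = 0.0687 W/m·K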